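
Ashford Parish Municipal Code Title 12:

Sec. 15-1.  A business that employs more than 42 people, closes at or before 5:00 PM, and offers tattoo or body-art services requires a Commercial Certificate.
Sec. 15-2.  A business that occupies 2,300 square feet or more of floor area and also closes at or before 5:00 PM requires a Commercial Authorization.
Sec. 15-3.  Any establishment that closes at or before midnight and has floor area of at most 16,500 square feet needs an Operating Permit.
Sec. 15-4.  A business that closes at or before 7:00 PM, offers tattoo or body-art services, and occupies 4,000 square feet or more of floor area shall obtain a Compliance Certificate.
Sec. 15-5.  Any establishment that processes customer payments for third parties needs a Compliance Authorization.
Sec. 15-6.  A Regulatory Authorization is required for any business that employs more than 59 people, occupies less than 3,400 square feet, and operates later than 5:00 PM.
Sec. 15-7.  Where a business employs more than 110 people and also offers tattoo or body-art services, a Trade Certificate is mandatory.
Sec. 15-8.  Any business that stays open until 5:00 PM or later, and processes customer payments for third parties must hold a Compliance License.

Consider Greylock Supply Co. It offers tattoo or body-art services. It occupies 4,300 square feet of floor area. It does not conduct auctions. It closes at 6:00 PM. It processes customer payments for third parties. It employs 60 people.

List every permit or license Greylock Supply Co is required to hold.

Sec. 15-1. employees 60 > 42; closes 6:00 PM, after 5:00 PM; offers tattoo or body-art services → Commercial Certificate not required.
Sec. 15-2. floor area 4,300 square feet ≥ 2,300 square feet; closes 6:00 PM, after 5:00 PM → Commercial Authorization not required.
Sec. 15-3. closes 6:00 PM, at/before midnight; floor area 4,300 square feet ≤ 16,500 square feet → Operating Permit required.
Sec. 15-4. closes 6:00 PM, at/before 7:00 PM; offers tattoo or body-art services; floor area 4,300 square feet ≥ 4,000 square feet → Compliance Certificate required.
Sec. 15-5. processes customer payments for third parties → Compliance Authorization required.
Sec. 15-6. employees 60 > 59; floor area 4,300 square feet ≥ 3,400 square feet; closes 6:00 PM, after 5:00 PM → Regulatory Authorization not required.
Sec. 15-7. employees 60 ≤ 110; offers tattoo or body-art services → Trade Certificate not required.
Sec. 15-8. closes 6:00 PM, after 5:00 PM; processes customer payments for third parties → Compliance License required.

Compliance Authorization, Compliance Certificate, Compliance License, Operating Permit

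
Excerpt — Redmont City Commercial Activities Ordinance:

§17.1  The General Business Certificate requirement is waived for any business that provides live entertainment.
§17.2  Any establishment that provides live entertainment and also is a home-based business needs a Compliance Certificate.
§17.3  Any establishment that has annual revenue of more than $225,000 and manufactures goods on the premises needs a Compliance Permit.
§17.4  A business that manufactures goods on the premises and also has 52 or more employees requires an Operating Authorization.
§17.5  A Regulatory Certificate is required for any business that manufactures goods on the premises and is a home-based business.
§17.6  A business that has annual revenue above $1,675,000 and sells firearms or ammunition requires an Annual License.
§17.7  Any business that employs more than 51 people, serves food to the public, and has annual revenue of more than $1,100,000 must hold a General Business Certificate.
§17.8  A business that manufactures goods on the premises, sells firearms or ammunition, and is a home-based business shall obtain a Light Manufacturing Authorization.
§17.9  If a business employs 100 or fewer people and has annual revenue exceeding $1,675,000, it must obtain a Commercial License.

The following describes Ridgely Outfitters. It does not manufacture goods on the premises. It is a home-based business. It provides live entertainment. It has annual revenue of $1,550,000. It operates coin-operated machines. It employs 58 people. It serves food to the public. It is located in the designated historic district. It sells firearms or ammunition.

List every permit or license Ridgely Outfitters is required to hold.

§17.1 provides live entertainment → exempt from General Business Certificate.
§17.2 provides live entertainment; is a home-based business → Compliance Certificate required.
§17.3 revenue $1,550,000 > $225,000; does not manufacture goods on the premises → Compliance Permit not required.
§17.4 does not manufacture goods on the premises; employees 58 ≥ 52 → Operating Authorization not required.
§17.5 does not manufacture goods on the premises; is a home-based business → Regulatory Certificate not required.
§17.6 revenue $1,550,000 ≤ $1,675,000; sells firearms or ammunition → Annual License not required.
§17.7 employees 58 > 51; serves food to the public; revenue $1,550,000 > $1,100,000 → General Business Certificate required.
§17.8 does not manufacture goods on the premises; sells firearms or ammunition; is a home-based business → Light Manufacturing Authorization not required.
§17.9 employees 58 ≤ 100; revenue $1,550,000 ≤ $1,675,000 → Commercial License not required.

Compliance Certificate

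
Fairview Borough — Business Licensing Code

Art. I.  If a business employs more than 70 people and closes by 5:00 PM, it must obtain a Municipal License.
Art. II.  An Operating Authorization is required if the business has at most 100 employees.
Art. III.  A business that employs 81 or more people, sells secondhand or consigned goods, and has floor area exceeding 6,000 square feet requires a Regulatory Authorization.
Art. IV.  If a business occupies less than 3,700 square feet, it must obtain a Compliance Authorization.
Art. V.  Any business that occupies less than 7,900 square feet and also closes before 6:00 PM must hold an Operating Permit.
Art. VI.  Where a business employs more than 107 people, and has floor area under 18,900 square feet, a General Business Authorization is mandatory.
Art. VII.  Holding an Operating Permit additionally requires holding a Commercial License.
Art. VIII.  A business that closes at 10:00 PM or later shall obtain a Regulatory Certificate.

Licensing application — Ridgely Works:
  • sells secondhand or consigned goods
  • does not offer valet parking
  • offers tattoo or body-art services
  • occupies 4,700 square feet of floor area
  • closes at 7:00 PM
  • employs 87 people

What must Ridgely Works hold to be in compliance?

Art. I. employees 87 > 70; closes 7:00 PM, after 5:00 PM → Municipal License not required.
Art. II. employees 87 ≤ 100 → Operating Authorization required.
Art. III. employees 87 ≥ 81; sells secondhand or consigned goods; floor area 4,700 square feet ≤ 6,000 square feet → Regulatory Authorization not required.
Art. IV. floor area 4,700 square feet ≥ 3,700 square feet → Compliance Authorization not required.
Art. V. floor area 4,700 square feet < 7,900 square feet; closes 7:00 PM, after 6:00 PM → Operating Permit not required.
Art. VI. employees 87 ≤ 107; floor area 4,700 square feet < 18,900 square feet → General Business Authorization not required.
Art. VII. Operating Permit is not required → no effect.
Art. VIII. closes 7:00 PM, at/before 10:00 PM → Regulatory Certificate not required.

Operating Authorization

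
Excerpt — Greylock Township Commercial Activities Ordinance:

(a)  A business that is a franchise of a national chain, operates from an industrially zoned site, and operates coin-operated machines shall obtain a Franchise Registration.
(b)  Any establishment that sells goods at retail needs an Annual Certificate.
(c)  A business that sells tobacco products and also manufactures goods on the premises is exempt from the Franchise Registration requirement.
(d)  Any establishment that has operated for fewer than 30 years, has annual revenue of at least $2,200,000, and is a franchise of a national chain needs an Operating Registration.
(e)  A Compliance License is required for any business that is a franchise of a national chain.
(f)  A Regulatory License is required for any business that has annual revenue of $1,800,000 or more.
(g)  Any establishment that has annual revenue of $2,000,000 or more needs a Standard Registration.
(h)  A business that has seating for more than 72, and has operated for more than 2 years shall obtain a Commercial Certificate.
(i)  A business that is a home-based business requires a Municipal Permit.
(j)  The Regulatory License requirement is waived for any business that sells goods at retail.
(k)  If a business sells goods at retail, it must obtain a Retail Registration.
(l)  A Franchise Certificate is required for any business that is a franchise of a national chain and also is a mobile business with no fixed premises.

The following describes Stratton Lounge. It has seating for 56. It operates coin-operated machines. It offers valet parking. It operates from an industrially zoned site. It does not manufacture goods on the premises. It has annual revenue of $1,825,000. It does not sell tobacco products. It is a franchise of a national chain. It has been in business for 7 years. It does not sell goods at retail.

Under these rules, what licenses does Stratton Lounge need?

(a) is a franchise of a national chain; operates from an industrially zoned site; operates coin-operated machines → Franchise Registration required.
(b) does not sell goods at retail → Annual Certificate not required.
(c) does not sell tobacco products; does not manufacture goods on the premises → Franchise Registration exemption does not apply.
(d) years in business 7 < 30; revenue $1,825,000 < $2,200,000; is a franchise of a national chain → Operating Registration not required.
(e) is a franchise of a national chain → Compliance License required.
(f) revenue $1,825,000 ≥ $1,800,000 → Regulatory License required.
(g) revenue $1,825,000 < $2,000,000 → Standard Registration not required.
(h) seating 56 ≤ 72; years in business 7 > 2 → Commercial Certificate not required.
(i) operates from an industrially zoned site (not: is a home-based business) → Municipal Permit not required.
(j) does not sell goods at retail → Regulatory License exemption does not apply.
(k) does not sell goods at retail → Retail Registration not required.
(l) is a franchise of a national chain; operates from an industrially zoned site (not: is a mobile business with no fixed premises) → Franchise Certificate not required.

Compliance License, Franchise Registration, Regulatory License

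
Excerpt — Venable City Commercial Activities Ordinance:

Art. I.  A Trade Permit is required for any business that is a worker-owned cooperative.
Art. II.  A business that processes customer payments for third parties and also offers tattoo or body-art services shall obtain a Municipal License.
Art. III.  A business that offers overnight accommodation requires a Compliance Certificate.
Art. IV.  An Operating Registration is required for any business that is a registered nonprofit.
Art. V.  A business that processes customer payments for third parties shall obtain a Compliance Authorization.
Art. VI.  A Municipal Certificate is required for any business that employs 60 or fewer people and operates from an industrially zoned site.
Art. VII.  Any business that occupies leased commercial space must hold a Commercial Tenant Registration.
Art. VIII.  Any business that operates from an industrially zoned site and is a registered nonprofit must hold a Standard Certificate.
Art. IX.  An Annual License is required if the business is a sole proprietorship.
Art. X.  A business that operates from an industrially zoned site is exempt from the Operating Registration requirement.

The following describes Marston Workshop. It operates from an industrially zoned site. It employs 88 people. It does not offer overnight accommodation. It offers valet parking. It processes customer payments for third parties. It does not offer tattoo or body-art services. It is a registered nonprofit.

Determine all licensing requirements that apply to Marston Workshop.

Compliance Authorization, Standard Certificate

Art. I. is a registered nonprofit (not: is a worker-owned cooperative) → Trade Permit not required.
Art. II. processes customer payments for third parties; does not offer tattoo or body-art services → Municipal License not required.
Art. III. does not offer overnight accommodation → Compliance Certificate not required.
Art. IV. is a registered nonprofit → Operating Registration required.
Art. V. processes customer payments for third parties → Compliance Authorization required.
Art. VI. employees 88 > 60; operates from an industrially zoned site → Municipal Certificate not required.
Art. VII. operates from an industrially zoned site (not: occupies leased commercial space) → Commercial Tenant Registration not required.
Art. VIII. operates from an industrially zoned site; is a registered nonprofit → Standard Certificate required.
Art. IX. is a registered nonprofit (not: is a sole proprietorship) → Annual License not required.
Art. X. operates from an industrially zoned site → exempt from Operating Registration.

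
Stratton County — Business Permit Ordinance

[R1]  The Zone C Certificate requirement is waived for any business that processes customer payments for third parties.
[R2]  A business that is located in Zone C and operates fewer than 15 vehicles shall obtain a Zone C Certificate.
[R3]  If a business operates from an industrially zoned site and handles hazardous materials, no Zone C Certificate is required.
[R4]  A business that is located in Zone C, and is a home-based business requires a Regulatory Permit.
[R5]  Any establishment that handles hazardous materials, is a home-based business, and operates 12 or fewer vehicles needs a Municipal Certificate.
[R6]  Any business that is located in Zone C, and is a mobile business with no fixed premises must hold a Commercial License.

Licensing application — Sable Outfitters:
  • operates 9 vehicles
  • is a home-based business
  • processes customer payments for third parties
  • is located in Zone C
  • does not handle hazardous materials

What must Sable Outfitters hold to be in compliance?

[R1] processes customer payments for third parties → exempt from Zone C Certificate.
[R2] is located in Zone C; vehicles 9 < 15 → Zone C Certificate required.
[R3] is a home-based business (not: operates from an industrially zoned site); does not handle hazardous materials → Zone C Certificate exemption does not apply.
[R4] is located in Zone C; is a home-based business → Regulatory Permit required.
[R5] does not handle hazardous materials; is a home-based business; vehicles 9 ≤ 12 → Municipal Certificate not required.
[R6] is located in Zone C; is a home-based business (not: is a mobile business with no fixed premises) → Commercial License not required.

Regulatory Permit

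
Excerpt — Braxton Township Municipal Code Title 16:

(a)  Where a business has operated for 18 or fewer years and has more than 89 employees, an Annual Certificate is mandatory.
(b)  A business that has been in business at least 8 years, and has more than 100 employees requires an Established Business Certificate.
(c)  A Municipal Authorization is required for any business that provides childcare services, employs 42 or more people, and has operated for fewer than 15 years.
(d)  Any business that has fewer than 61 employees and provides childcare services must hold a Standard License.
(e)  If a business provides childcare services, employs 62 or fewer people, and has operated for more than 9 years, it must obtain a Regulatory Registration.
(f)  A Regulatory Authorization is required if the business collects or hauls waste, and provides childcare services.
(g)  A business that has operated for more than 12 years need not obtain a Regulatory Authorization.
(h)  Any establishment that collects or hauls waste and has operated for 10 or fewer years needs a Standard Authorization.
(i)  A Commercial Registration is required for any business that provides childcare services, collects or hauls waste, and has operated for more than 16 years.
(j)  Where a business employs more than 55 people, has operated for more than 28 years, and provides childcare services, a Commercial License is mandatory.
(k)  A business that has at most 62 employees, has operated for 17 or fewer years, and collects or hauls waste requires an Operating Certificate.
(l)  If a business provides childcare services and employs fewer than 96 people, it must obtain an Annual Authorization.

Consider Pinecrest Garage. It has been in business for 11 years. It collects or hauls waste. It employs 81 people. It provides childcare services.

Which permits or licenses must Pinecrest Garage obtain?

Annual Authorization, Municipal Authorization, Regulatory Authorization

(a) years in business 11 ≤ 18; employees 81 ≤ 89 → Annual Certificate not required.
(b) years in business 11 ≥ 8; employees 81 ≤ 100 → Established Business Certificate not required.
(c) provides childcare services; employees 81 ≥ 42; years in business 11 < 15 → Municipal Authorization required.
(d) employees 81 ≥ 61; provides childcare services → Standard License not required.
(e) provides childcare services; employees 81 > 62; years in business 11 > 9 → Regulatory Registration not required.
(f) collects or hauls waste; provides childcare services → Regulatory Authorization required.
(g) years in business 11 ≤ 12 → Regulatory Authorization exemption does not apply.
(h) collects or hauls waste; years in business 11 > 10 → Standard Authorization not required.
(i) provides childcare services; collects or hauls waste; years in business 11 ≤ 16 → Commercial Registration not required.
(j) employees 81 > 55; years in business 11 ≤ 28; provides childcare services → Commercial License not required.
(k) employees 81 > 62; years in business 11 ≤ 17; collects or hauls waste → Operating Certificate not required.
(l) provides childcare services; employees 81 < 96 → Annual Authorization required.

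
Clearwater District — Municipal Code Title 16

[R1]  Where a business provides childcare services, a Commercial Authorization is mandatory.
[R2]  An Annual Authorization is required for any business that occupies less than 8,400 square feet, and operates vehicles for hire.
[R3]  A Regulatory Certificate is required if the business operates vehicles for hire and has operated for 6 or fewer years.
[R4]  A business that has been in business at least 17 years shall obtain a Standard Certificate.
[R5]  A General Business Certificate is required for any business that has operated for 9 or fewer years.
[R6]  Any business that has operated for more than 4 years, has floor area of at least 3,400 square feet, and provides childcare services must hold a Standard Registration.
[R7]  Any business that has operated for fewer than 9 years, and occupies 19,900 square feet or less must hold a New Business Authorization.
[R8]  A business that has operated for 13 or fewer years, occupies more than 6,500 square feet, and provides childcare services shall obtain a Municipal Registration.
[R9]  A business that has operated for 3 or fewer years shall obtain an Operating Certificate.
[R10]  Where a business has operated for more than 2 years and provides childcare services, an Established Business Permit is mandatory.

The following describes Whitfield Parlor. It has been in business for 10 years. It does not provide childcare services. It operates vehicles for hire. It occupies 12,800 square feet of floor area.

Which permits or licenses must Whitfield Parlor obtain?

[R1] does not provide childcare services → Commercial Authorization not required.
[R2] floor area 12,800 square feet ≥ 8,400 square feet; operates vehicles for hire → Annual Authorization not required.
[R3] operates vehicles for hire; years in business 10 > 6 → Regulatory Certificate not required.
[R4] years in business 10 < 17 → Standard Certificate not required.
[R5] years in business 10 > 9 → General Business Certificate not required.
[R6] years in business 10 > 4; floor area 12,800 square feet ≥ 3,400 square feet; does not provide childcare services → Standard Registration not required.
[R7] years in business 10 ≥ 9; floor area 12,800 square feet ≤ 19,900 square feet → New Business Authorization not required.
[R8] years in business 10 ≤ 13; floor area 12,800 square feet > 6,500 square feet; does not provide childcare services → Municipal Registration not required.
[R9] years in business 10 > 3 → Operating Certificate not required.
[R10] years in business 10 > 2; does not provide childcare services → Established Business Permit not required.

None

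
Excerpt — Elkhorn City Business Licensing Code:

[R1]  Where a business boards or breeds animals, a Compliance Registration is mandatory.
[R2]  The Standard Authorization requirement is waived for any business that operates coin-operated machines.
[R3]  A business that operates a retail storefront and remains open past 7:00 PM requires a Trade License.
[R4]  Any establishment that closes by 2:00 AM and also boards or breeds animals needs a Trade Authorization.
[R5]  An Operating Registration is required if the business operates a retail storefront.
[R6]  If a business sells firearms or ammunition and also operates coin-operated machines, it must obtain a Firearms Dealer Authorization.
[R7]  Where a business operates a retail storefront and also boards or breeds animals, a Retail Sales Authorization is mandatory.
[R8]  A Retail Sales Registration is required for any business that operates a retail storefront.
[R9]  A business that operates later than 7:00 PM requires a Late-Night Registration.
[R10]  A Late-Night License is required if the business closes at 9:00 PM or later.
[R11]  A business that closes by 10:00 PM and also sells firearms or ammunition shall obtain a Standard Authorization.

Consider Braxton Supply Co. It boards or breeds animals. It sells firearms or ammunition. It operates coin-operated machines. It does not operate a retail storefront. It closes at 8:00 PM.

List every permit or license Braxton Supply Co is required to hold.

Compliance Registration, Firearms Dealer Authorization, Late-Night Registration, Trade Authorization

[R1] boards or breeds animals → Compliance Registration required.
[R2] operates coin-operated machines → exempt from Standard Authorization.
[R3] does not operate a retail storefront; closes 8:00 PM, after 7:00 PM → Trade License not required.
[R4] closes 8:00 PM, at/before 2:00 AM; boards or breeds animals → Trade Authorization required.
[R5] does not operate a retail storefront → Operating Registration not required.
[R6] sells firearms or ammunition; operates coin-operated machines → Firearms Dealer Authorization required.
[R7] does not operate a retail storefront; boards or breeds animals → Retail Sales Authorization not required.
[R8] does not operate a retail storefront → Retail Sales Registration not required.
[R9] closes 8:00 PM, after 7:00 PM → Late-Night Registration required.
[R10] closes 8:00 PM, at/before 9:00 PM → Late-Night License not required.
[R11] closes 8:00 PM, at/before 10:00 PM; sells firearms or ammunition → Standard Authorization required.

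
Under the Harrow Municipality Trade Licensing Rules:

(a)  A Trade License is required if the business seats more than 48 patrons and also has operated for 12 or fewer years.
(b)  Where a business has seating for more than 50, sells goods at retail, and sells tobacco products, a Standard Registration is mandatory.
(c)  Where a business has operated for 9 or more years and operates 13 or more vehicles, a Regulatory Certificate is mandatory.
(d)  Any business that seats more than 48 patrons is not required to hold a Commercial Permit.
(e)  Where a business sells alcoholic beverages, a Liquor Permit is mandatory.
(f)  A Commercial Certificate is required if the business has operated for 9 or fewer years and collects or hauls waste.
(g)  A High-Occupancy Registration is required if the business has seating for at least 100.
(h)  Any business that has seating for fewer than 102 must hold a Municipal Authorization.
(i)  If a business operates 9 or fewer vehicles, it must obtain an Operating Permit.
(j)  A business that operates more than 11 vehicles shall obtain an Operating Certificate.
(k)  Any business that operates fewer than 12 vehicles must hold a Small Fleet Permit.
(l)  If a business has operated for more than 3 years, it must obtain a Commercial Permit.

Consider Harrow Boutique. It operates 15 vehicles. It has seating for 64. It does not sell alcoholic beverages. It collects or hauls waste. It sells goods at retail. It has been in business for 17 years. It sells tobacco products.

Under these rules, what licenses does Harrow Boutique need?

Municipal Authorization, Operating Certificate, Regulatory Certificate, Standard Registration

(a) seating 64 > 48; years in business 17 > 12 → Trade License not required.
(b) seating 64 > 50; sells goods at retail; sells tobacco products → Standard Registration required.
(c) years in business 17 ≥ 9; vehicles 15 ≥ 13 → Regulatory Certificate required.
(d) seating 64 > 48 → exempt from Commercial Permit.
(e) does not sell alcoholic beverages → Liquor Permit not required.
(f) years in business 17 > 9; collects or hauls waste → Commercial Certificate not required.
(g) seating 64 < 100 → High-Occupancy Registration not required.
(h) seating 64 < 102 → Municipal Authorization required.
(i) vehicles 15 > 9 → Operating Permit not required.
(j) vehicles 15 > 11 → Operating Certificate required.
(k) vehicles 15 ≥ 12 → Small Fleet Permit not required.
(l) years in business 17 > 3 → Commercial Permit required.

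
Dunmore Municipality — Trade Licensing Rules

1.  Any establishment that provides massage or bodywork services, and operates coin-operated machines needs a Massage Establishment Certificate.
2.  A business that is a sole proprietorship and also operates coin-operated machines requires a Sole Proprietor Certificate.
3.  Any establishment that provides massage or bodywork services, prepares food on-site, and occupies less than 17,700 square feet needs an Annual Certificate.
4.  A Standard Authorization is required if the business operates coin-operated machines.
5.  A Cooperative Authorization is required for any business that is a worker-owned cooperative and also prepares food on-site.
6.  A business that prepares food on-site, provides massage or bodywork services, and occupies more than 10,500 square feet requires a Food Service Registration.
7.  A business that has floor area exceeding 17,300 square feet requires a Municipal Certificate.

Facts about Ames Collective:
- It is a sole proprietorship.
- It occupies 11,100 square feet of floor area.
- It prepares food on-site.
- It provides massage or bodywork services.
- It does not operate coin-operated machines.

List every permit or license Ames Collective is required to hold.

Annual Certificate, Food Service Registration

1. provides massage or bodywork services; does not operate coin-operated machines → Massage Establishment Certificate not required.
2. is a sole proprietorship; does not operate coin-operated machines → Sole Proprietor Certificate not required.
3. provides massage or bodywork services; prepares food on-site; floor area 11,100 square feet < 17,700 square feet → Annual Certificate required.
4. does not operate coin-operated machines → Standard Authorization not required.
5. is a sole proprietorship (not: is a worker-owned cooperative); prepares food on-site → Cooperative Authorization not required.
6. prepares food on-site; provides massage or bodywork services; floor area 11,100 square feet > 10,500 square feet → Food Service Registration required.
7. floor area 11,100 square feet ≤ 17,300 square feet → Municipal Certificate not required.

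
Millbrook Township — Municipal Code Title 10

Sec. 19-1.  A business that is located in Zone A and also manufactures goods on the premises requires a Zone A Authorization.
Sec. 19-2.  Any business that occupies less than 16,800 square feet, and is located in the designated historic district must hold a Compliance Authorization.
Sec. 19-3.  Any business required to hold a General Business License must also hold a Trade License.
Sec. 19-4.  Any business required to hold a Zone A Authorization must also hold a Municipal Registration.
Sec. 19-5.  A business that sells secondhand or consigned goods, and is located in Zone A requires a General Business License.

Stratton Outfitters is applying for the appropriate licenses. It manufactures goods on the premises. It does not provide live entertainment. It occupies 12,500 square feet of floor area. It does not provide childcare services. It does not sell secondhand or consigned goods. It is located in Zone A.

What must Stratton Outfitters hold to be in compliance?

Sec. 19-1. is located in Zone A; manufactures goods on the premises → Zone A Authorization required.
Sec. 19-2. floor area 12,500 square feet < 16,800 square feet; is located in Zone A (not: is located in the designated historic district) → Compliance Authorization not required.
Sec. 19-3. General Business License is not required → no effect.
Sec. 19-4. Zone A Authorization is required → Municipal Registration also required.
Sec. 19-5. does not sell secondhand or consigned goods; is located in Zone A → General Business License not required.

Municipal Registration, Zone A Authorization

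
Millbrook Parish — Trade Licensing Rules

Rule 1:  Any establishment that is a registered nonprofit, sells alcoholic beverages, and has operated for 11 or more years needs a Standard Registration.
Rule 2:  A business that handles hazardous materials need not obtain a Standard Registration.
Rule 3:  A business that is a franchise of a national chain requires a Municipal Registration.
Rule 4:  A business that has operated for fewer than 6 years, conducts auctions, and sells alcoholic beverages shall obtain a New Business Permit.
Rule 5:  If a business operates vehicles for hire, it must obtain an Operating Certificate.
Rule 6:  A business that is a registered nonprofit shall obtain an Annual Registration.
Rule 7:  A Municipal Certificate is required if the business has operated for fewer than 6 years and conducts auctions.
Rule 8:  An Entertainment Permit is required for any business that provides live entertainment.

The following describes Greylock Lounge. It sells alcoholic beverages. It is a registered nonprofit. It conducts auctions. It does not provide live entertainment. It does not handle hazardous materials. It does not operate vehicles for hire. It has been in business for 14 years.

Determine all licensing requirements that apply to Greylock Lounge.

Annual Registration, Standard Registration

Rule 1: is a registered nonprofit; sells alcoholic beverages; years in business 14 ≥ 11 → Standard Registration required.
Rule 2: does not handle hazardous materials → Standard Registration exemption does not apply.
Rule 3: is a registered nonprofit (not: is a franchise of a national chain) → Municipal Registration not required.
Rule 4: years in business 14 ≥ 6; conducts auctions; sells alcoholic beverages → New Business Permit not required.
Rule 5: does not operate vehicles for hire → Operating Certificate not required.
Rule 6: is a registered nonprofit → Annual Registration required.
Rule 7: years in business 14 ≥ 6; conducts auctions → Municipal Certificate not required.
Rule 8: does not provide live entertainment → Entertainment Permit not required.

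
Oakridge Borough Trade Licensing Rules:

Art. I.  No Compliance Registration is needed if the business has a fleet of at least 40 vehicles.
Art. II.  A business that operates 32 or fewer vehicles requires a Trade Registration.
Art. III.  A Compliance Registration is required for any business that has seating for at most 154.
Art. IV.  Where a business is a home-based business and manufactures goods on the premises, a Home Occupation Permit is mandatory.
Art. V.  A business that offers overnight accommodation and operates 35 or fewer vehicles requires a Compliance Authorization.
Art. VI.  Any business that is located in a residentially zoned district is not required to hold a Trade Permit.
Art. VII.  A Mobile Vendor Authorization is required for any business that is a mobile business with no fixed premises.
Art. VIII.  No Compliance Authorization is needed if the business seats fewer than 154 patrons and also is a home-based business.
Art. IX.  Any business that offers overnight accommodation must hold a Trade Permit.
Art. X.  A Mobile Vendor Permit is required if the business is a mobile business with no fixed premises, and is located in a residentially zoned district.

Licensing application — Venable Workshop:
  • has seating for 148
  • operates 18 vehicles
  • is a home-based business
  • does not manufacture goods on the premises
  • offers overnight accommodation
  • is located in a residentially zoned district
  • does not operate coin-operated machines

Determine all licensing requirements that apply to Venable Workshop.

Compliance Registration, Trade Registration

Art. I. vehicles 18 < 40 → Compliance Registration exemption does not apply.
Art. II. vehicles 18 ≤ 32 → Trade Registration required.
Art. III. seating 148 ≤ 154 → Compliance Registration required.
Art. IV. is a home-based business; does not manufacture goods on the premises → Home Occupation Permit not required.
Art. V. offers overnight accommodation; vehicles 18 ≤ 35 → Compliance Authorization required.
Art. VI. is located in a residentially zoned district → exempt from Trade Permit.
Art. VII. is a home-based business (not: is a mobile business with no fixed premises) → Mobile Vendor Authorization not required.
Art. VIII. seating 148 < 154; is a home-based business → exempt from Compliance Authorization.
Art. IX. offers overnight accommodation → Trade Permit required.
Art. X. is a home-based business (not: is a mobile business with no fixed premises); is located in a residentially zoned district → Mobile Vendor Permit not required.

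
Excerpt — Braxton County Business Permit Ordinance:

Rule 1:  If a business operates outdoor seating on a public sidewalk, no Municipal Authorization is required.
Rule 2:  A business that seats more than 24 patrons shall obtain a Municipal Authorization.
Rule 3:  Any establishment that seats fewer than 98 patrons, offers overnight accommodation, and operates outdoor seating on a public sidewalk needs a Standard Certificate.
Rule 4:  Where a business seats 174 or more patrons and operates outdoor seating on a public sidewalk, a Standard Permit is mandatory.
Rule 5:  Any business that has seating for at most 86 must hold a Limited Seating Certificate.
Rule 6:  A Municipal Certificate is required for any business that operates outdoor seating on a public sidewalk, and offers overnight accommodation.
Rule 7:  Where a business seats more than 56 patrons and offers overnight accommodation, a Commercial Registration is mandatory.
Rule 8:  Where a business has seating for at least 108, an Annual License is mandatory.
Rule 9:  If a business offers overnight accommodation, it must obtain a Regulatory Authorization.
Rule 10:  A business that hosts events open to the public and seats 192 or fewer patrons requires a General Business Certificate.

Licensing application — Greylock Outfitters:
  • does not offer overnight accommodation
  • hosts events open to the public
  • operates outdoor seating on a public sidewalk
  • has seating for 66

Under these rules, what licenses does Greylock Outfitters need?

General Business Certificate, Limited Seating Certificate

Rule 1: operates outdoor seating on a public sidewalk → exempt from Municipal Authorization.
Rule 2: seating 66 > 24 → Municipal Authorization required.
Rule 3: seating 66 < 98; does not offer overnight accommodation; operates outdoor seating on a public sidewalk → Standard Certificate not required.
Rule 4: seating 66 < 174; operates outdoor seating on a public sidewalk → Standard Permit not required.
Rule 5: seating 66 ≤ 86 → Limited Seating Certificate required.
Rule 6: operates outdoor seating on a public sidewalk; does not offer overnight accommodation → Municipal Certificate not required.
Rule 7: seating 66 > 56; does not offer overnight accommodation → Commercial Registration not required.
Rule 8: seating 66 < 108 → Annual License not required.
Rule 9: does not offer overnight accommodation → Regulatory Authorization not required.
Rule 10: hosts events open to the public; seating 66 ≤ 192 → General Business Certificate required.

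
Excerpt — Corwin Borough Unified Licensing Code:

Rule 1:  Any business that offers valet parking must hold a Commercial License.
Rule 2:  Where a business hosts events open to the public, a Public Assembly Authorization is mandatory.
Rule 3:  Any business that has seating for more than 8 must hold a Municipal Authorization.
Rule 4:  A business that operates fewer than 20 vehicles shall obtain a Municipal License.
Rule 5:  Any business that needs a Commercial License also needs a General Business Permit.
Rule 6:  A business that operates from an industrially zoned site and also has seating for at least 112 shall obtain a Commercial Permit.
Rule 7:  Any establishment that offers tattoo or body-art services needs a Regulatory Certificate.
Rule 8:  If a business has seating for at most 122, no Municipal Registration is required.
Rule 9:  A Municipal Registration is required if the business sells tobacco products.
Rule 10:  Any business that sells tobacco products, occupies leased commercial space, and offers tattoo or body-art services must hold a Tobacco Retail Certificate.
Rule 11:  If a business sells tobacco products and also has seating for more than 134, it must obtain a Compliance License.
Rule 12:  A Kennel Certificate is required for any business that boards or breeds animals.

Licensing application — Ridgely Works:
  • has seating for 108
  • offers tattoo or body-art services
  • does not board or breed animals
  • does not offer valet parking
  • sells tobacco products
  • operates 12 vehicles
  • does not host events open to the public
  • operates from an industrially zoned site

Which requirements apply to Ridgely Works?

Municipal Authorization, Municipal License, Regulatory Certificate

Rule 1: does not offer valet parking → Commercial License not required.
Rule 2: does not host events open to the public → Public Assembly Authorization not required.
Rule 3: seating 108 > 8 → Municipal Authorization required.
Rule 4: vehicles 12 < 20 → Municipal License required.
Rule 5: Commercial License is not required → no effect.
Rule 6: operates from an industrially zoned site; seating 108 < 112 → Commercial Permit not required.
Rule 7: offers tattoo or body-art services → Regulatory Certificate required.
Rule 8: seating 108 ≤ 122 → exempt from Municipal Registration.
Rule 9: sells tobacco products → Municipal Registration required.
Rule 10: sells tobacco products; operates from an industrially zoned site (not: occupies leased commercial space); offers tattoo or body-art services → Tobacco Retail Certificate not required.
Rule 11: sells tobacco products; seating 108 ≤ 134 → Compliance License not required.
Rule 12: does not board or breed animals → Kennel Certificate not required.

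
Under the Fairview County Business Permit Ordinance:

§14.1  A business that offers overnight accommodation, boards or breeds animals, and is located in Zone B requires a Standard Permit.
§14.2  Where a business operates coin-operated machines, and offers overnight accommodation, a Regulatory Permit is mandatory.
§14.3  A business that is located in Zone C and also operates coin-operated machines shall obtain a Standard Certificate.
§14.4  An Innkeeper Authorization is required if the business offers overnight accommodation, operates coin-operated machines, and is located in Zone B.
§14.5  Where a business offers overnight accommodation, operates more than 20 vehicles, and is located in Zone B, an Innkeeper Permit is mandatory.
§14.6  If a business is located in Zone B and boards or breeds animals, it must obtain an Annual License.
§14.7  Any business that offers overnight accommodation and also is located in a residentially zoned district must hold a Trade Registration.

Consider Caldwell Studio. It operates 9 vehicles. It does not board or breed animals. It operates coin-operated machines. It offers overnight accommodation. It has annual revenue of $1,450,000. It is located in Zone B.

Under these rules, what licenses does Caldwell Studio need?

Innkeeper Authorization, Regulatory Permit

§14.1 offers overnight accommodation; does not board or breed animals; is located in Zone B → Standard Permit not required.
§14.2 operates coin-operated machines; offers overnight accommodation → Regulatory Permit required.
§14.3 is located in Zone B (not: is located in Zone C); operates coin-operated machines → Standard Certificate not required.
§14.4 offers overnight accommodation; operates coin-operated machines; is located in Zone B → Innkeeper Authorization required.
§14.5 offers overnight accommodation; vehicles 9 ≤ 20; is located in Zone B → Innkeeper Permit not required.
§14.6 is located in Zone B; does not board or breed animals → Annual License not required.
§14.7 offers overnight accommodation; is located in Zone B (not: is located in a residentially zoned district) → Trade Registration not required.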